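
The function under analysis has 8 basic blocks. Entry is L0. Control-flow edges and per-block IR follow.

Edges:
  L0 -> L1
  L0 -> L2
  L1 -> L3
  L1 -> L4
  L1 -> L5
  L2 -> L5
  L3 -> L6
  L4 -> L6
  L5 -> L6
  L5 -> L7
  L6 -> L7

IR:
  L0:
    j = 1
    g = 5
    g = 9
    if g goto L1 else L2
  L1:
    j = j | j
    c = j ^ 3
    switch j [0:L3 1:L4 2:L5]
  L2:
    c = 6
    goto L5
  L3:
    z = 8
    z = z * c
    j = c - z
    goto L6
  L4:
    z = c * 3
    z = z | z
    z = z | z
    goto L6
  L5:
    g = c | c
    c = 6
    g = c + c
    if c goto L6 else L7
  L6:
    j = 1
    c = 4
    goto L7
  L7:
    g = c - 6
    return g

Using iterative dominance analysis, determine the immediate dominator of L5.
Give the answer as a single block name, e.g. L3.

idom tree: L1←L0 L2←L0 L3←L1 L4←L1 L5←L0 L6←L0 L7←L0
Dom∩ at merges:
  L5: preds {L1,L2}: {L0,L1} ∩ {L0,L2} = {L0}; idom=L0
  L6: preds {L3,L4,L5}: {L0,L1,L3} ∩ {L0,L1,L4} ∩ {L0,L5} = {L0}; idom=L0
  L7: preds {L5,L6}: {L0,L5} ∩ {L0,L6} = {L0}; idom=L0

idom(L5) = L0

Answer: L0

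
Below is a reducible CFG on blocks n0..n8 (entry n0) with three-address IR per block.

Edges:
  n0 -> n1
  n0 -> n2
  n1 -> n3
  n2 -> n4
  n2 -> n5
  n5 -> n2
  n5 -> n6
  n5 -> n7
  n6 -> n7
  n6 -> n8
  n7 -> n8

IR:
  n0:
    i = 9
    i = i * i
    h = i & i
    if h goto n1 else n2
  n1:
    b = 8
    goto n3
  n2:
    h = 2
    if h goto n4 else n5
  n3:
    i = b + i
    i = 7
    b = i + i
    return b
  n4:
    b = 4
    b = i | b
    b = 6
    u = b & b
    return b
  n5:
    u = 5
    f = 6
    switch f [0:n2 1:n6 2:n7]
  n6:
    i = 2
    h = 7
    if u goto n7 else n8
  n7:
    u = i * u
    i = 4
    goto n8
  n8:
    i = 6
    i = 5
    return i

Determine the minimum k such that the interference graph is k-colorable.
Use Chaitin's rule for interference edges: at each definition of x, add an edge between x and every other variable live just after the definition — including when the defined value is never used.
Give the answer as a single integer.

Answer: 3

Working:
Per-block:
  n0: def={h,i} ue=∅
  n1: def={b} ue=∅
  n2: def={h} ue=∅
  n3: def={b,i} ue={b,i}
  n4: def={b,u} ue={i}
  n5: def={f,u} ue=∅
  n6: def={h,i} ue={u}
  n7: def={i,u} ue={i,u}
  n8: def={i} ue=∅

Backward fixpoint:
  n0: in=∅ out={i}
  n1: in={i} out={b,i}
  n2: in={i} out={i}
  n3: in={b,i} out=∅
  n4: in={i} out=∅
  n5: in={i} out={i,u}
  n6: in={u} out={i,u}
  n7: in={i,u} out=∅
  n8: in=∅ out=∅

Interfere edges:
  b — {i,u}
  f — {i,u}
  h — {i,u}
  i — {b,f,h,u}
  u — {b,f,h,i}

Registers:
  clique {b,i,u} ⇒ need ≥ 3
  assign b→r2 f→r2 h→r2 i→r0 u→r1 — no edge inside a register ⇒ χ ≤ 3
  χ = 3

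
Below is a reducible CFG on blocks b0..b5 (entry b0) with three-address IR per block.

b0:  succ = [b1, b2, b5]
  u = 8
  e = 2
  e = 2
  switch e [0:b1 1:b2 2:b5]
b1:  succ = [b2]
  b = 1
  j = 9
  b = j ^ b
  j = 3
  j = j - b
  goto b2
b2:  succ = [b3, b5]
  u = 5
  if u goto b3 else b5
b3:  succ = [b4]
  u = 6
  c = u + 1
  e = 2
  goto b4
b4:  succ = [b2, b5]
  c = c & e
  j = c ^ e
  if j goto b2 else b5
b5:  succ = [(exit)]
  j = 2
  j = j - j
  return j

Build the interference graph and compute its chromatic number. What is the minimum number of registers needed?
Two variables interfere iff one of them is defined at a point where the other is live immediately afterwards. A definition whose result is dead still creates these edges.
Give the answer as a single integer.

Answer: 2

Working:
Per-block:
  b0 def {e,u} use ∅
  b1 def {b,j} use ∅
  b2 def {u} use ∅
  b3 def {c,e,u} use ∅
  b4 def {c,j} use {c,e}
  b5 def {j} use ∅

Liveness:
  live b0: ∅→∅
  live b1: ∅→∅
  live b2: ∅→∅
  live b3: ∅→{c,e}
  live b4: {c,e}→∅
  live b5: ∅→∅

Interference:
  b — {j}
  c — {e}
  e — {c}
  j — {b}
  u — ∅

Colouring:
  {b,j} pairwise interfere (2-clique) ⇒ χ ≥ 2
  assign b→c0 c→c0 e→c1 j→c1 u→c0 — no edge inside a register ⇒ χ ≤ 2
  χ = 2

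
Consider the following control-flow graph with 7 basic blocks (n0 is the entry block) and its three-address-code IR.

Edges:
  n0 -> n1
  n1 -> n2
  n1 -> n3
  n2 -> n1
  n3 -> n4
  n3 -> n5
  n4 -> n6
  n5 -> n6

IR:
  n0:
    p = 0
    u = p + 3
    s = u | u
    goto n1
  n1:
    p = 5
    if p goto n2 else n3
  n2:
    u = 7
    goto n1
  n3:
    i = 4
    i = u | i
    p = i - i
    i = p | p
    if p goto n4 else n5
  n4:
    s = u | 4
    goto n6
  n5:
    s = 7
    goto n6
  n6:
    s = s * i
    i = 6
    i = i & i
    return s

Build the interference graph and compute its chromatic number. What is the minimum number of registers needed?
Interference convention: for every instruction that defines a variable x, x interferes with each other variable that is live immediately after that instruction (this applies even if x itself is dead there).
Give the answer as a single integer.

Per-block:
  n0 def {p,s,u} use ∅
  n1 def {p} use ∅
  n2 def {u} use ∅
  n3 def {i,p} use {u}
  n4 def {s} use {u}
  n5 def {s} use ∅
  n6 def {i,s} use {i,s}

Backward fixpoint:
  n0 li=∅ lo={u}
  n1 li={u} lo={u}
  n2 li=∅ lo={u}
  n3 li={u} lo={i,u}
  n4 li={i,u} lo={i,s}
  n5 li={i} lo={i,s}
  n6 li={i,s} lo=∅

Interference:
  i: {p,s,u}
  p: {i,u}
  s: {i,u}
  u: {i,p,s}

Registers:
  clique {i,p,u} ⇒ need ≥ 3
  3-colouring: r0={i}  r1={u}  r2={p,s}
  χ = 3

Answer: 3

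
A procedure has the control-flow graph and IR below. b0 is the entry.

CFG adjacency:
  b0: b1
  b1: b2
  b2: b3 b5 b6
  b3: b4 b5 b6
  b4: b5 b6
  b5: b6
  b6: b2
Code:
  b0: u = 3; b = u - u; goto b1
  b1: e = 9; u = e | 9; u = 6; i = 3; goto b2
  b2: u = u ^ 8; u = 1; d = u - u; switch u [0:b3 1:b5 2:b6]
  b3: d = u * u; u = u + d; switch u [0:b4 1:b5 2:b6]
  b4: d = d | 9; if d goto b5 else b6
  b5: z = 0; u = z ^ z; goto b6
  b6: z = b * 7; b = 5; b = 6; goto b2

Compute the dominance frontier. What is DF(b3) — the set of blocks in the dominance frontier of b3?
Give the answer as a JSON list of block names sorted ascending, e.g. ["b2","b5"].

idom tree: b1←b0 b2←b1 b3←b2 b4←b3 b5←b2 b6←b2
Dom∩ at merges:
  b2: preds {b1,b6}: {b0,b1} ∩ {b0,b1,b2,b6} = {b0,b1}; idom=b1
  b5: preds {b2,b3,b4}: {b0,b1,b2} ∩ {b0,b1,b2,b3} ∩ {b0,b1,b2,b3,b4} = {b0,b1,b2}; idom=b2
  b6: preds {b2,b3,b4,b5}: {b0,b1,b2} ∩ {b0,b1,b2,b3} ∩ {b0,b1,b2,b3,b4} ∩ {b0,b1,b2,b5} = {b0,b1,b2}; idom=b2

DF derivation:
  b2←b1: walk · to b1
  b2←b6: walk b6→b2 to b1
  b5←b2: walk · to b2
  b5←b3: walk b3 to b2
  b5←b4: walk b4→b3 to b2
  b6←b2: walk · to b2
  b6←b3: walk b3 to b2
  b6←b4: walk b4→b3 to b2
  b6←b5: walk b5 to b2
  b0 → ∅
  b1 → ∅
  b2 → {b2}
  b3 → {b5,b6}
  b4 → {b5,b6}
  b5 → {b6}
  b6 → {b2}

DF(b3) = ["b5", "b6"]

Answer: ["b5", "b6"]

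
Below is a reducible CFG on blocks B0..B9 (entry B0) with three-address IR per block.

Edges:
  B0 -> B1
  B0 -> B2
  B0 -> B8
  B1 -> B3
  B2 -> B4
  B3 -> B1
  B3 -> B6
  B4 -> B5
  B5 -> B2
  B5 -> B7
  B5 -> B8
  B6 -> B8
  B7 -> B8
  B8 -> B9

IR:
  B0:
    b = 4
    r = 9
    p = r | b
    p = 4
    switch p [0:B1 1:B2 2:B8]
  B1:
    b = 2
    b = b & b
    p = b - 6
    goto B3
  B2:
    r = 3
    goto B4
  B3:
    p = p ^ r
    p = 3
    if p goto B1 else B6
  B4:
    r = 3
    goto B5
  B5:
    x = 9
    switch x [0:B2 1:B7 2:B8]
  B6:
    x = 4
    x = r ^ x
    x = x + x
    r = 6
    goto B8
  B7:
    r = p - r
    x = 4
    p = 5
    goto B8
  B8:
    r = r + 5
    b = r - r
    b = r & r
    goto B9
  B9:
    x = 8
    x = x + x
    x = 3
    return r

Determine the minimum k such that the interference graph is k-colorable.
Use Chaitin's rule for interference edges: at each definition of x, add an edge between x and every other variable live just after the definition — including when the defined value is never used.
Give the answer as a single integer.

Answer: 3

Derivation:
Per-block:
  B0: {b,p,r} / ∅
  B1: {b,p} / ∅
  B2: {r} / ∅
  B3: {p} / {p,r}
  B4: {r} / ∅
  B5: {x} / ∅
  B6: {r,x} / {r}
  B7: {p,r,x} / {p,r}
  B8: {b,r} / {r}
  B9: {x} / {r}

Backward fixpoint:
  B0 li=∅ lo={p,r}
  B1 li={r} lo={p,r}
  B2 li={p} lo={p}
  B3 li={p,r} lo={r}
  B4 li={p} lo={p,r}
  B5 li={p,r} lo={p,r}
  B6 li={r} lo={r}
  B7 li={p,r} lo={r}
  B8 li={r} lo={r}
  B9 li={r} lo=∅

Interfere edges:
  b: {r}
  p: {r,x}
  r: {b,p,x}
  x: {p,r}

Colouring:
  {p,r,x} pairwise interfere (3-clique) ⇒ χ ≥ 3
  3-colouring: R0={r}  R1={b,p}  R2={x}
  χ = 3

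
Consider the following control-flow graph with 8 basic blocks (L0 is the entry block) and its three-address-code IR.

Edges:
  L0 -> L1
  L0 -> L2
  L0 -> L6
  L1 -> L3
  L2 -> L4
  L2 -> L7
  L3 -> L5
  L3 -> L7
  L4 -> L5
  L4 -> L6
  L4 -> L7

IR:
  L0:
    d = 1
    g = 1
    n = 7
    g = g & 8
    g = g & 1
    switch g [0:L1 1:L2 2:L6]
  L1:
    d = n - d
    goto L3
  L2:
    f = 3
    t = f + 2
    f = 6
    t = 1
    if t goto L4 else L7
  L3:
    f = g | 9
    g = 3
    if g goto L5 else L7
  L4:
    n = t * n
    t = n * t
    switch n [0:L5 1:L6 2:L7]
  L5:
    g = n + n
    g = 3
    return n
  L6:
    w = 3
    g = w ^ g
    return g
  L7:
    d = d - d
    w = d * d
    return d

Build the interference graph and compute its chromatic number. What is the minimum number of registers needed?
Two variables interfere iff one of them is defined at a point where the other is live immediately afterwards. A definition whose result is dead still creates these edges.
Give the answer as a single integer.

Block summaries:
  L0: def={d,g,n} ue=∅
  L1: def={d} ue={d,n}
  L2: def={f,t} ue=∅
  L3: def={f,g} ue={g}
  L4: def={n,t} ue={n,t}
  L5: def={g} ue={n}
  L6: def={g,w} ue={g}
  L7: def={d,w} ue={d}

Liveness:
  L0 li=∅ lo={d,g,n}
  L1 li={d,g,n} lo={d,g,n}
  L2 li={d,g,n} lo={d,g,n,t}
  L3 li={d,g,n} lo={d,n}
  L4 li={d,g,n,t} lo={d,g,n}
  L5 li={n} lo=∅
  L6 li={g} lo=∅
  L7 li={d} lo=∅

Interference:
  d — {f,g,n,t,w}
  f — {d,g,n}
  g — {d,f,n,t,w}
  n — {d,f,g,t}
  t — {d,g,n}
  w — {d,g}

Registers:
  clique {d,f,g,n} ⇒ need ≥ 4
  assign d→R0 f→R3 g→R1 n→R2 t→R3 w→R2 — no edge inside a register ⇒ χ ≤ 4
  χ = 4

Answer: 4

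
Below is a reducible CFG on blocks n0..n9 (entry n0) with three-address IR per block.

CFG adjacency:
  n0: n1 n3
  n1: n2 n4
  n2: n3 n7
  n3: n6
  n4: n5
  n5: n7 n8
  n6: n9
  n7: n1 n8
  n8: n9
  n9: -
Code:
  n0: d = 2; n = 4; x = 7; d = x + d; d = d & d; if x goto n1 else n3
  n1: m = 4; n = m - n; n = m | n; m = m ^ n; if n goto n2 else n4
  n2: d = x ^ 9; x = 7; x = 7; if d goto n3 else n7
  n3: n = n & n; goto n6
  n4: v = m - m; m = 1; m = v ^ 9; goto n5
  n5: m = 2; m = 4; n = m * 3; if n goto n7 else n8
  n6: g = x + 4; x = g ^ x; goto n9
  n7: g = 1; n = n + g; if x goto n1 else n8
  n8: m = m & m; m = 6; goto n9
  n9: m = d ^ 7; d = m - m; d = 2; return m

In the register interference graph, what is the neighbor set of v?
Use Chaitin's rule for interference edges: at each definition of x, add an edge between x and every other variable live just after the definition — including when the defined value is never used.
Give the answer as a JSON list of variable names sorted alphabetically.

def/use:
  n0: def={d,n,x} ue=∅
  n1: def={m,n} ue={n}
  n2: def={d,x} ue={x}
  n3: def={n} ue={n}
  n4: def={m,v} ue={m}
  n5: def={m,n} ue=∅
  n6: def={g,x} ue={x}
  n7: def={g,n} ue={n,x}
  n8: def={m} ue={m}
  n9: def={d,m} ue={d}

Liveness:
  n0: in=∅ out={d,n,x}
  n1: in={d,n,x} out={d,m,n,x}
  n2: in={m,n,x} out={d,m,n,x}
  n3: in={d,n,x} out={d,x}
  n4: in={d,m,x} out={d,x}
  n5: in={d,x} out={d,m,n,x}
  n6: in={d,x} out={d}
  n7: in={d,m,n,x} out={d,m,n,x}
  n8: in={d,m} out={d}
  n9: in={d} out=∅

Interfere edges:
  d — {g,m,n,v,x}
  g — {d,m,n,x}
  m — {d,g,n,v,x}
  n — {d,g,m,x}
  v — {d,m,x}
  x — {d,g,m,n,v}

N(v) = ["d", "m", "x"]

Answer: ["d", "m", "x"]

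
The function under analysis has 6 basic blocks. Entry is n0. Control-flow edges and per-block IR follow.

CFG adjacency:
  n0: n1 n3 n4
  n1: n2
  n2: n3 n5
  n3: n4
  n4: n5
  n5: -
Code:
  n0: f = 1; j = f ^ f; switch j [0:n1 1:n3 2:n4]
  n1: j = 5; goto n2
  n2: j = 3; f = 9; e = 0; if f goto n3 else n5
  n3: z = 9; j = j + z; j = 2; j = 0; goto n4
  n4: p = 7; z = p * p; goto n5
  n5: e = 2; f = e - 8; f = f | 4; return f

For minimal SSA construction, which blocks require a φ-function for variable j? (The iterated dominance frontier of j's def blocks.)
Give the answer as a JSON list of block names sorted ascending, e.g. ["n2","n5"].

Answer: ["n3", "n4", "n5"]

Derivation:
idom tree: n1←n0 n2←n1 n3←n0 n4←n0 n5←n0
Dom at joins:
  n3: preds {n0,n2}: {n0} ∩ {n0,n1,n2} = {n0}; idom=n0
  n4: preds {n0,n3}: {n0} ∩ {n0,n3} = {n0}; idom=n0
  n5: preds {n2,n4}: {n0,n1,n2} ∩ {n0,n4} = {n0}; idom=n0

DF walk-up:
  join n3 pred n0: · stop@n0
  join n3 pred n2: n2→n1 stop@n0
  join n4 pred n0: · stop@n0
  join n4 pred n3: n3 stop@n0
  join n5 pred n2: n2→n1 stop@n0
  join n5 pred n4: n4 stop@n0
  n0: DF=∅
  n1: DF={n3,n5}
  n2: DF={n3,n5}
  n3: DF={n4}
  n4: DF={n5}
  n5: DF=∅

φ for j: defs {n0,n1,n2,n3}
  DF⁺ = {n3,n4,n5}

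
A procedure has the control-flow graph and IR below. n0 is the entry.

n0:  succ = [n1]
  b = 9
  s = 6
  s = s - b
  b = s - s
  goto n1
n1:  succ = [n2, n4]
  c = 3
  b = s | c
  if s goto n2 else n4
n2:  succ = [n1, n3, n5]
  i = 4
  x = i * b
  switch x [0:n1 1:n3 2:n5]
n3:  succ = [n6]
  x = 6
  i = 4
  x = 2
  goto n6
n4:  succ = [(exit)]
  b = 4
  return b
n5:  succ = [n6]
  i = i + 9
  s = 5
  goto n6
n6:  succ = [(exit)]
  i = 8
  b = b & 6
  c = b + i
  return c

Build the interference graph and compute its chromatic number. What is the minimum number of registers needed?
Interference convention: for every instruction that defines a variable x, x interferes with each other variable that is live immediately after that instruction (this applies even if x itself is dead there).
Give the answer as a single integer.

Answer: 4

Derivation:
Block summaries:
  n0 def {b,s} use ∅
  n1 def {b,c} use {s}
  n2 def {i,x} use {b}
  n3 def {i,x} use ∅
  n4 def {b} use ∅
  n5 def {i,s} use {i}
  n6 def {b,c,i} use {b}

Backward fixpoint:
  live n0: ∅→{s}
  live n1: {s}→{b,s}
  live n2: {b,s}→{b,i,s}
  live n3: {b}→{b}
  live n4: ∅→∅
  live n5: {b,i}→{b}
  live n6: {b}→∅

Interference:
  b — {i,s,x}
  c — {s}
  i — {b,s,x}
  s — {b,c,i,x}
  x — {b,i,s}

Chromatic number:
  lower bound: {b,i,s,x} mutually conflict ⇒ χ ≥ 4
  assign b→R1 c→R1 i→R2 s→R0 x→R3 — no edge inside a register ⇒ χ ≤ 4
  χ = 4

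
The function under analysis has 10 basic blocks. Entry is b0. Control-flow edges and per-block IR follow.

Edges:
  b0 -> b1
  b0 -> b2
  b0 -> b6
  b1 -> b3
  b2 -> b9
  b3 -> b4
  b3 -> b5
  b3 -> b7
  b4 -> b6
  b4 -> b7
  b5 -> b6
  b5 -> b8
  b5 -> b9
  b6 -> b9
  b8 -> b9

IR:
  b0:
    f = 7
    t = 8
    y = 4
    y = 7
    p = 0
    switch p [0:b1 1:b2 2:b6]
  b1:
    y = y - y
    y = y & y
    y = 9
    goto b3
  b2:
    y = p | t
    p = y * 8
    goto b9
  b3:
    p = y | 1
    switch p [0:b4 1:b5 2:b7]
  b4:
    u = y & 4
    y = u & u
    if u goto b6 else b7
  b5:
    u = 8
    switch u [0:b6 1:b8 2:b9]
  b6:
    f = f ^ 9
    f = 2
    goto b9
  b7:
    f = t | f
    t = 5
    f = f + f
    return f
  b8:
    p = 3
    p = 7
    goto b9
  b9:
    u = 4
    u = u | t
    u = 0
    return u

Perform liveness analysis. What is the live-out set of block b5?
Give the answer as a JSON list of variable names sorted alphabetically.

def/use:
  b0: {f,p,t,y} / ∅
  b1: {y} / {y}
  b2: {p,y} / {p,t}
  b3: {p} / {y}
  b4: {u,y} / {y}
  b5: {u} / ∅
  b6: {f} / {f}
  b7: {f,t} / {f,t}
  b8: {p} / ∅
  b9: {u} / {t}

Live sets:
  b0 li=∅ lo={f,p,t,y}
  b1 li={f,t,y} lo={f,t,y}
  b2 li={p,t} lo={t}
  b3 li={f,t,y} lo={f,t,y}
  b4 li={f,t,y} lo={f,t}
  b5 li={f,t} lo={f,t}
  b6 li={f,t} lo={t}
  b7 li={f,t} lo=∅
  b8 li={t} lo={t}
  b9 li={t} lo=∅

live-out(b5) = ["f", "t"]

Answer: ["f", "t"]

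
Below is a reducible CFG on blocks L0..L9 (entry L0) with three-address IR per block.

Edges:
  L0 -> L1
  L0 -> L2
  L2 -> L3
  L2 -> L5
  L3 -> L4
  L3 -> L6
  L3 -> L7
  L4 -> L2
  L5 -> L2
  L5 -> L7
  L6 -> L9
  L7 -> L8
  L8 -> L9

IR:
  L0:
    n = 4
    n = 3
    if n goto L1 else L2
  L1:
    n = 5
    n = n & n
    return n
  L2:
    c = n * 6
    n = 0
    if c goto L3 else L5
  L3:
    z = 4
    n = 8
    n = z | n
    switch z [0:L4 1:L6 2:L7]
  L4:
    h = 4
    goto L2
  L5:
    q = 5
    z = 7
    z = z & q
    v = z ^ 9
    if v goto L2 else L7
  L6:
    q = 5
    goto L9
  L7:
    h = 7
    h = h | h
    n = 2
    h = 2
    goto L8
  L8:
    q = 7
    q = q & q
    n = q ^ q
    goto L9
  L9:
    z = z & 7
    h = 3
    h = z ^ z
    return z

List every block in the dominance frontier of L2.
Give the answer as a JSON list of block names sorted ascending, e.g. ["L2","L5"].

idom tree: L1←L0 L2←L0 L3←L2 L4←L3 L5←L2 L6←L3 L7←L2 L8←L7 L9←L2
Join-block Dom:
  L2: preds {L0,L4,L5}: {L0} ∩ {L0,L2,L3,L4} ∩ {L0,L2,L5} = {L0}; idom=L0
  L7: preds {L3,L5}: {L0,L2,L3} ∩ {L0,L2,L5} = {L0,L2}; idom=L2
  L9: preds {L6,L8}: {L0,L2,L3,L6} ∩ {L0,L2,L7,L8} = {L0,L2}; idom=L2

DF walk-up:
  join L2 pred L0: · stop@L0
  join L2 pred L4: L4→L3→L2 stop@L0
  join L2 pred L5: L5→L2 stop@L0
  join L7 pred L3: L3 stop@L2
  join L7 pred L5: L5 stop@L2
  join L9 pred L6: L6→L3 stop@L2
  join L9 pred L8: L8→L7 stop@L2
  L0 → ∅
  L1 → ∅
  L2 → {L2}
  L3 → {L2,L7,L9}
  L4 → {L2}
  L5 → {L2,L7}
  L6 → {L9}
  L7 → {L9}
  L8 → {L9}
  L9 → ∅

DF(L2) = ["L2"]

Answer: ["L2"]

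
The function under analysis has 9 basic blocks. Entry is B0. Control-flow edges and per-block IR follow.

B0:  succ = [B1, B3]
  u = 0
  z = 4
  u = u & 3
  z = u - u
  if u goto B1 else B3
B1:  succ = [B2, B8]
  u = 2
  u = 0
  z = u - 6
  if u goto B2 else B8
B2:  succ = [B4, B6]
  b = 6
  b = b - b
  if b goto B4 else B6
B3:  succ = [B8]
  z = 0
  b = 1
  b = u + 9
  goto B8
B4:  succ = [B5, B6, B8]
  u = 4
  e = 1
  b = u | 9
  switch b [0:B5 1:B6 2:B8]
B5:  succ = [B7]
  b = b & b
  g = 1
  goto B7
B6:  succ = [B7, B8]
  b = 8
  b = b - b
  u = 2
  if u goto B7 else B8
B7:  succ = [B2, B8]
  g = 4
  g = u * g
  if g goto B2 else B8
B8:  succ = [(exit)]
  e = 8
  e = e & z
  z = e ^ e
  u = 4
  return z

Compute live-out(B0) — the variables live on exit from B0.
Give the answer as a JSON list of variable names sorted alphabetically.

Block summaries:
  B0: {u,z} / ∅
  B1: {u,z} / ∅
  B2: {b} / ∅
  B3: {b,z} / {u}
  B4: {b,e,u} / ∅
  B5: {b,g} / {b}
  B6: {b,u} / ∅
  B7: {g} / {u}
  B8: {e,u,z} / {z}

Backward fixpoint:
  B0: in=∅ out={u}
  B1: in=∅ out={z}
  B2: in={z} out={z}
  B3: in={u} out={z}
  B4: in={z} out={b,u,z}
  B5: in={b,u,z} out={u,z}
  B6: in={z} out={u,z}
  B7: in={u,z} out={z}
  B8: in={z} out=∅

live-out(B0) = ["u"]

Answer: ["u"]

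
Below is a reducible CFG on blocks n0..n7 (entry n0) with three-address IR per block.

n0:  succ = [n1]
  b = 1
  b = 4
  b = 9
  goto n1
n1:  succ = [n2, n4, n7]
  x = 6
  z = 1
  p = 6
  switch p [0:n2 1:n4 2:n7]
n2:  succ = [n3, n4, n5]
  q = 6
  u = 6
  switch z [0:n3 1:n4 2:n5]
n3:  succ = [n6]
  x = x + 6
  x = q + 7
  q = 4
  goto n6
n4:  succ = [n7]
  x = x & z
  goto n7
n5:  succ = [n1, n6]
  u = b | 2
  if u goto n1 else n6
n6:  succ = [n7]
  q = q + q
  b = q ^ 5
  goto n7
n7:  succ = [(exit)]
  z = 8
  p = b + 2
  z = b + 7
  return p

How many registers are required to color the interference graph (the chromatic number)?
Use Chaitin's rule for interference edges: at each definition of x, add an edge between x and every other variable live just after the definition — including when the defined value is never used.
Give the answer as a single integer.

def/use:
  n0: {b} / ∅
  n1: {p,x,z} / ∅
  n2: {q,u} / {z}
  n3: {q,x} / {q,x}
  n4: {x} / {x,z}
  n5: {u} / {b}
  n6: {b,q} / {q}
  n7: {p,z} / {b}

Liveness:
  live n0: ∅→{b}
  live n1: {b}→{b,x,z}
  live n2: {b,x,z}→{b,q,x,z}
  live n3: {q,x}→{q}
  live n4: {b,x,z}→{b}
  live n5: {b,q}→{b,q}
  live n6: {q}→{b}
  live n7: {b}→∅

Interfere edges:
  b — {p,q,u,x,z}
  p — {b,x,z}
  q — {b,u,x,z}
  u — {b,q,x,z}
  x — {b,p,q,u,z}
  z — {b,p,q,u,x}

Chromatic number:
  clique {b,q,u,x,z} ⇒ need ≥ 5
  assign b→R0 p→R3 q→R3 u→R4 x→R1 z→R2 — no edge inside a register ⇒ χ ≤ 5
  χ = 5

Answer: 5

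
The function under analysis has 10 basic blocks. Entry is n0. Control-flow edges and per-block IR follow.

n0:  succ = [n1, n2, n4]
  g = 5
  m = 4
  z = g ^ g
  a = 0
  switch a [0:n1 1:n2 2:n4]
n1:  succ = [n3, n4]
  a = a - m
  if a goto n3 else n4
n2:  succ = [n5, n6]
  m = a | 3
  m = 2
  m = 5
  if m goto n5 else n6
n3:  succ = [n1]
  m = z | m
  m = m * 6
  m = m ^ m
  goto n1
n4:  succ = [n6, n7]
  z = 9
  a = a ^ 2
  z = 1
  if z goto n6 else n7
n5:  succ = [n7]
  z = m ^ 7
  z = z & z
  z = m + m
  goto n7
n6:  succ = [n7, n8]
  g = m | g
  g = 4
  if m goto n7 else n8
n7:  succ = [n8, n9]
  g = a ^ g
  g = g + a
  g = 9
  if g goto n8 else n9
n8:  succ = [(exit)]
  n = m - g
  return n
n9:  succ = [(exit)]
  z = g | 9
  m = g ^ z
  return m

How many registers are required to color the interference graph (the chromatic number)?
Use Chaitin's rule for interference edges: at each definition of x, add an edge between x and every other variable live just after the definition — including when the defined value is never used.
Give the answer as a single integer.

Per-block:
  n0: {a,g,m,z} / ∅
  n1: {a} / {a,m}
  n2: {m} / {a}
  n3: {m} / {m,z}
  n4: {a,z} / {a}
  n5: {z} / {m}
  n6: {g} / {g,m}
  n7: {g} / {a,g}
  n8: {n} / {g,m}
  n9: {m,z} / {g}

Backward fixpoint:
  live n0: ∅→{a,g,m,z}
  live n1: {a,g,m,z}→{a,g,m,z}
  live n2: {a,g}→{a,g,m}
  live n3: {a,g,m,z}→{a,g,m,z}
  live n4: {a,g,m}→{a,g,m}
  live n5: {a,g,m}→{a,g,m}
  live n6: {a,g,m}→{a,g,m}
  live n7: {a,g,m}→{g,m}
  live n8: {g,m}→∅
  live n9: {g}→∅

Interfere edges:
  a↔{g,m,z}
  g↔{a,m,z}
  m↔{a,g,z}
  n↔∅
  z↔{a,g,m}

Chromatic number:
  {a,g,m,z} pairwise interfere (4-clique) ⇒ χ ≥ 4
  assign a→c0 g→c1 m→c2 n→c0 z→c3 — no edge inside a register ⇒ χ ≤ 4
  χ = 4

Answer: 4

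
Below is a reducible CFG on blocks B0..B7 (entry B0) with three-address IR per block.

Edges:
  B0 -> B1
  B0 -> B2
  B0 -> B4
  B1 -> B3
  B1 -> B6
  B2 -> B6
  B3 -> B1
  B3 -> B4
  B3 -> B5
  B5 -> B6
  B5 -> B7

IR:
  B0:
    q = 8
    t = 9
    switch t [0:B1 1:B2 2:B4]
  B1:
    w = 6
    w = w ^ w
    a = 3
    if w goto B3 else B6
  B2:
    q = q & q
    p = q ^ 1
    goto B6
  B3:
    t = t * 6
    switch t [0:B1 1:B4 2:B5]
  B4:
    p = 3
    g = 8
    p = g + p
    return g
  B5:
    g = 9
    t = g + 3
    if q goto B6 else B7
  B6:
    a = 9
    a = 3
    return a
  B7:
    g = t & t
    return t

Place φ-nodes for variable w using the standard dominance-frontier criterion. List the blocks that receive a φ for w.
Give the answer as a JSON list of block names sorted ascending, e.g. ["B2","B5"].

Answer: ["B1", "B4", "B6"]

Derivation:
idom tree: B1←B0 B2←B0 B3←B1 B4←B0 B5←B3 B6←B0 B7←B5
Join-block Dom:
  B1: preds {B0,B3}: {B0} ∩ {B0,B1,B3} = {B0}; idom=B0
  B4: preds {B0,B3}: {B0} ∩ {B0,B1,B3} = {B0}; idom=B0
  B6: preds {B1,B2,B5}: {B0,B1} ∩ {B0,B2} ∩ {B0,B1,B3,B5} = {B0}; idom=B0

Frontier:
  B1←B0: walk · to B0
  B1←B3: walk B3→B1 to B0
  B4←B0: walk · to B0
  B4←B3: walk B3→B1 to B0
  B6←B1: walk B1 to B0
  B6←B2: walk B2 to B0
  B6←B5: walk B5→B3→B1 to B0
  B0 → ∅
  B1 → {B1,B4,B6}
  B2 → {B6}
  B3 → {B1,B4,B6}
  B4 → ∅
  B5 → {B6}
  B6 → ∅
  B7 → ∅

φ for w: defs {B1}
  DF⁺ = {B1,B4,B6}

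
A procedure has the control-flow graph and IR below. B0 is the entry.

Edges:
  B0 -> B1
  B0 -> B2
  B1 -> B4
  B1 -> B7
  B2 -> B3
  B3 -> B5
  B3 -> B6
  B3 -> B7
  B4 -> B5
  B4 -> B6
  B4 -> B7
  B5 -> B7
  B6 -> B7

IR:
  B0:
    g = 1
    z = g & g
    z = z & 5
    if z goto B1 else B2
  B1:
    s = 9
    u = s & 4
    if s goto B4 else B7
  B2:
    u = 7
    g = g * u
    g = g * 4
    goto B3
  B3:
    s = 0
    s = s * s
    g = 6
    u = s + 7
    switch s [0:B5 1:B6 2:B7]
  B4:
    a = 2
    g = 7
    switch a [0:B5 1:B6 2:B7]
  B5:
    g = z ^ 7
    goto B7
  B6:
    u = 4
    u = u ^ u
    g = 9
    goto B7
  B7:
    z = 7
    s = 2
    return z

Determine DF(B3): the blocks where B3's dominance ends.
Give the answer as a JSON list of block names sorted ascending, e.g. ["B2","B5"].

idom tree: B1←B0 B2←B0 B3←B2 B4←B1 B5←B0 B6←B0 B7←B0
Dom at joins:
  B5: preds {B3,B4}: {B0,B2,B3} ∩ {B0,B1,B4} = {B0}; idom=B0
  B6: preds {B3,B4}: {B0,B2,B3} ∩ {B0,B1,B4} = {B0}; idom=B0
  B7: preds {B1,B3,B4,B5,B6}: {B0,B1} ∩ {B0,B2,B3} ∩ {B0,B1,B4} ∩ {B0,B5} ∩ {B0,B6} = {B0}; idom=B0

DF walk-up:
  B5←B3: walk B3→B2 to B0
  B5←B4: walk B4→B1 to B0
  B6←B3: walk B3→B2 to B0
  B6←B4: walk B4→B1 to B0
  B7←B1: walk B1 to B0
  B7←B3: walk B3→B2 to B0
  B7←B4: walk B4→B1 to B0
  B7←B5: walk B5 to B0
  B7←B6: walk B6 to B0
  B0: DF=∅
  B1: DF={B5,B6,B7}
  B2: DF={B5,B6,B7}
  B3: DF={B5,B6,B7}
  B4: DF={B5,B6,B7}
  B5: DF={B7}
  B6: DF={B7}
  B7: DF=∅

DF(B3) = ["B5", "B6", "B7"]

Answer: ["B5", "B6", "B7"]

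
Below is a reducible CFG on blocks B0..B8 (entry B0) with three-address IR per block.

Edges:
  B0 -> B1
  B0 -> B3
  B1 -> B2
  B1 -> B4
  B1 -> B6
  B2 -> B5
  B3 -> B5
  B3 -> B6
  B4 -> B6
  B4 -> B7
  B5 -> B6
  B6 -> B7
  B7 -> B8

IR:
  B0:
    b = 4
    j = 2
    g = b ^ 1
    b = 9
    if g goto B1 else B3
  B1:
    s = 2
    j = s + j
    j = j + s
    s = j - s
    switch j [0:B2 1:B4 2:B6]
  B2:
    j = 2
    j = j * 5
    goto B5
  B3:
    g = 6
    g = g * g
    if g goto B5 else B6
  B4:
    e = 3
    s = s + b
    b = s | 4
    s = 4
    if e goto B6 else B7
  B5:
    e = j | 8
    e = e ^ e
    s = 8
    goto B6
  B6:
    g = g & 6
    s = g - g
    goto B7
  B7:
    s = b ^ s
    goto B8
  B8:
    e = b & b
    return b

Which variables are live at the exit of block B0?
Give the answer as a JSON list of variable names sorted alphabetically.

Answer: ["b", "g", "j"]

Derivation:
Per-block:
  B0: {b,g,j} / ∅
  B1: {j,s} / {j}
  B2: {j} / ∅
  B3: {g} / ∅
  B4: {b,e,s} / {b,s}
  B5: {e,s} / {j}
  B6: {g,s} / {g}
  B7: {s} / {b,s}
  B8: {e} / {b}

Live sets:
  B0 li=∅ lo={b,g,j}
  B1 li={b,g,j} lo={b,g,s}
  B2 li={b,g} lo={b,g,j}
  B3 li={b,j} lo={b,g,j}
  B4 li={b,g,s} lo={b,g,s}
  B5 li={b,g,j} lo={b,g}
  B6 li={b,g} lo={b,s}
  B7 li={b,s} lo={b}
  B8 li={b} lo=∅

live-out(B0) = ["b", "g", "j"]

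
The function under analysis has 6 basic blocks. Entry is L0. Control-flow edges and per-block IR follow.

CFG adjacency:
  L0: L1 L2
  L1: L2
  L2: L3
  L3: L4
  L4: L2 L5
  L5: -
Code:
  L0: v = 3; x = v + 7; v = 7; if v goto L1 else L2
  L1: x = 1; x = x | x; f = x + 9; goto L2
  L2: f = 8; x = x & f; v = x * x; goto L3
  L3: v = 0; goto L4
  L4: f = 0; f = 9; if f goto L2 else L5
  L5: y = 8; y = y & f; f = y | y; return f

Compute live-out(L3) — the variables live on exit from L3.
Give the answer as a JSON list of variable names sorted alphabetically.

Per-block:
  L0: {v,x} / ∅
  L1: {f,x} / ∅
  L2: {f,v,x} / {x}
  L3: {v} / ∅
  L4: {f} / ∅
  L5: {f,y} / {f}

Backward fixpoint:
  L0 li=∅ lo={x}
  L1 li=∅ lo={x}
  L2 li={x} lo={x}
  L3 li={x} lo={x}
  L4 li={x} lo={f,x}
  L5 li={f} lo=∅

live-out(L3) = ["x"]

Answer: ["x"]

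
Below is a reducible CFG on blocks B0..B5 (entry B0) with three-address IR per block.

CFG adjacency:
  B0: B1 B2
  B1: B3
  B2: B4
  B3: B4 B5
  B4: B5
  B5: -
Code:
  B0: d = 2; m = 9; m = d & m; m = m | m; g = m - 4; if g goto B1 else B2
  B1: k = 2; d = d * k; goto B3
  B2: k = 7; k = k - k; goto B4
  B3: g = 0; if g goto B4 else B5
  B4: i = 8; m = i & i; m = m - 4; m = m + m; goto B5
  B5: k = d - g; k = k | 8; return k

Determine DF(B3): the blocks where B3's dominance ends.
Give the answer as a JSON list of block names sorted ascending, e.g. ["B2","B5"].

idom tree: B1←B0 B2←B0 B3←B1 B4←B0 B5←B0
Join-block Dom:
  B4: preds {B2,B3}: {B0,B2} ∩ {B0,B1,B3} = {B0}; idom=B0
  B5: preds {B3,B4}: {B0,B1,B3} ∩ {B0,B4} = {B0}; idom=B0

DF derivation:
  B4←B2: walk B2 to B0
  B4←B3: walk B3→B1 to B0
  B5←B3: walk B3→B1 to B0
  B5←B4: walk B4 to B0
  DF(B0)=∅
  DF(B1)={B4,B5}
  DF(B2)={B4}
  DF(B3)={B4,B5}
  DF(B4)={B5}
  DF(B5)=∅

DF(B3) = ["B4", "B5"]

Answer: ["B4", "B5"]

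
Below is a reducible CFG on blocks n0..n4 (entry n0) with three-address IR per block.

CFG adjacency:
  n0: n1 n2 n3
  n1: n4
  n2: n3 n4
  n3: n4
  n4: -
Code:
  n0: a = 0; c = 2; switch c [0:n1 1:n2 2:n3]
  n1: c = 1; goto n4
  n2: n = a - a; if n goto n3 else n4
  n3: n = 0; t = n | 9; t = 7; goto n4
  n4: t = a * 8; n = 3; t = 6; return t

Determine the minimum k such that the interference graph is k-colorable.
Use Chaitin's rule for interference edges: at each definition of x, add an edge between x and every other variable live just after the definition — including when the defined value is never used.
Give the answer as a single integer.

def/use:
  n0 def {a,c} use ∅
  n1 def {c} use ∅
  n2 def {n} use {a}
  n3 def {n,t} use ∅
  n4 def {n,t} use {a}

Live sets:
  n0: in=∅ out={a}
  n1: in={a} out={a}
  n2: in={a} out={a}
  n3: in={a} out={a}
  n4: in={a} out=∅

Conflict graph:
  a: {c,n,t}
  c: {a}
  n: {a}
  t: {a}

Registers:
  lower bound: {a,c} mutually conflict ⇒ χ ≥ 2
  assign a→r0 c→r1 n→r1 t→r1 — no edge inside a register ⇒ χ ≤ 2
  χ = 2

Answer: 2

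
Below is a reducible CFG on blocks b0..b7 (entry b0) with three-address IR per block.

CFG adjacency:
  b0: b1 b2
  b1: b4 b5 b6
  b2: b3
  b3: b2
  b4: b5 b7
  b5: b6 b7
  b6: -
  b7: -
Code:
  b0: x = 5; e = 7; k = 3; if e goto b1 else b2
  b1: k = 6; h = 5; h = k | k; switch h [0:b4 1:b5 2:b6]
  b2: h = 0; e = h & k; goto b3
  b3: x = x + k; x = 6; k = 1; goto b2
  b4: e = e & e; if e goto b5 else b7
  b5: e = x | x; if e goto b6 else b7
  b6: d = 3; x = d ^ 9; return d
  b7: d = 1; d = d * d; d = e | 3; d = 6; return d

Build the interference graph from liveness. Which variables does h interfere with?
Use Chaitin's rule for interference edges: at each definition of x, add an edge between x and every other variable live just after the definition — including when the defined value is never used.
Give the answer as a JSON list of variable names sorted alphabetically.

Per-block:
  b0: {e,k,x} / ∅
  b1: {h,k} / ∅
  b2: {e,h} / {k}
  b3: {k,x} / {k,x}
  b4: {e} / {e}
  b5: {e} / {x}
  b6: {d,x} / ∅
  b7: {d} / {e}

Liveness:
  b0 li=∅ lo={e,k,x}
  b1 li={e,x} lo={e,x}
  b2 li={k,x} lo={k,x}
  b3 li={k,x} lo={k,x}
  b4 li={e,x} lo={e,x}
  b5 li={x} lo={e}
  b6 li=∅ lo=∅
  b7 li={e} lo=∅

Interfere edges:
  d: {e,x}
  e: {d,h,k,x}
  h: {e,k,x}
  k: {e,h,x}
  x: {d,e,h,k}

N(h) = ["e", "k", "x"]

Answer: ["e", "k", "x"]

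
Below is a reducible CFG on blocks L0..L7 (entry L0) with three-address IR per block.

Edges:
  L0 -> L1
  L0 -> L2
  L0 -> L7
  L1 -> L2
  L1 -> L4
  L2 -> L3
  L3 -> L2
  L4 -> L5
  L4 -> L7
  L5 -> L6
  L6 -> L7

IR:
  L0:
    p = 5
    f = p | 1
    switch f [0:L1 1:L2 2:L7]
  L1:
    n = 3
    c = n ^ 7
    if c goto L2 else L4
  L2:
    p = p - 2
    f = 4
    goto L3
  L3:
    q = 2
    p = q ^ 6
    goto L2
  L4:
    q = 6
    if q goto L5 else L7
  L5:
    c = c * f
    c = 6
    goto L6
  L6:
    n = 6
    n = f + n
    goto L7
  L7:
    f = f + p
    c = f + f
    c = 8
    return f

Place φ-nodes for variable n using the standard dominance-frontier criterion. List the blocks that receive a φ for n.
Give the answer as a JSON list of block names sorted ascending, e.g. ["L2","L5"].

Answer: ["L2", "L7"]

Analysis:
idom tree: L1←L0 L2←L0 L3←L2 L4←L1 L5←L4 L6←L5 L7←L0
Join-block Dom:
  L2: preds {L0,L1,L3}: {L0} ∩ {L0,L1} ∩ {L0,L2,L3} = {L0}; idom=L0
  L7: preds {L0,L4,L6}: {L0} ∩ {L0,L1,L4} ∩ {L0,L1,L4,L5,L6} = {L0}; idom=L0

Frontier:
  L2←L0: walk · to L0
  L2←L1: walk L1 to L0
  L2←L3: walk L3→L2 to L0
  L7←L0: walk · to L0
  L7←L4: walk L4→L1 to L0
  L7←L6: walk L6→L5→L4→L1 to L0
  DF(L0)=∅
  DF(L1)={L2,L7}
  DF(L2)={L2}
  DF(L3)={L2}
  DF(L4)={L7}
  DF(L5)={L7}
  DF(L6)={L7}
  DF(L7)=∅

φ for n: defs {L1,L6}
  DF⁺ = {L2,L7}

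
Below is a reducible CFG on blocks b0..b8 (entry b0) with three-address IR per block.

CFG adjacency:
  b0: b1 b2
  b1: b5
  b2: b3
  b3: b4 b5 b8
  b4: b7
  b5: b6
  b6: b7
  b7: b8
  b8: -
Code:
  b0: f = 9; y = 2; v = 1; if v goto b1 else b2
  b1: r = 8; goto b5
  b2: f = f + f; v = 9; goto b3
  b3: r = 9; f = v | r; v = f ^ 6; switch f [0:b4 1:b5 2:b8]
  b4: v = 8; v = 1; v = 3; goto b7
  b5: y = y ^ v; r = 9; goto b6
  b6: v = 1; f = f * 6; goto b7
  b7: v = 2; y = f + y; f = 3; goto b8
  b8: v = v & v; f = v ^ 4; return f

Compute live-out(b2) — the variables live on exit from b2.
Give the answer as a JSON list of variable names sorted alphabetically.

Answer: ["v", "y"]

Working:
Block summaries:
  b0: def={f,v,y} ue=∅
  b1: def={r} ue=∅
  b2: def={f,v} ue={f}
  b3: def={f,r,v} ue={v}
  b4: def={v} ue=∅
  b5: def={r,y} ue={v,y}
  b6: def={f,v} ue={f}
  b7: def={f,v,y} ue={f,y}
  b8: def={f,v} ue={v}

Live sets:
  live b0: ∅→{f,v,y}
  live b1: {f,v,y}→{f,v,y}
  live b2: {f,y}→{v,y}
  live b3: {v,y}→{f,v,y}
  live b4: {f,y}→{f,y}
  live b5: {f,v,y}→{f,y}
  live b6: {f,y}→{f,y}
  live b7: {f,y}→{v}
  live b8: {v}→∅

live-out(b2) = ["v", "y"]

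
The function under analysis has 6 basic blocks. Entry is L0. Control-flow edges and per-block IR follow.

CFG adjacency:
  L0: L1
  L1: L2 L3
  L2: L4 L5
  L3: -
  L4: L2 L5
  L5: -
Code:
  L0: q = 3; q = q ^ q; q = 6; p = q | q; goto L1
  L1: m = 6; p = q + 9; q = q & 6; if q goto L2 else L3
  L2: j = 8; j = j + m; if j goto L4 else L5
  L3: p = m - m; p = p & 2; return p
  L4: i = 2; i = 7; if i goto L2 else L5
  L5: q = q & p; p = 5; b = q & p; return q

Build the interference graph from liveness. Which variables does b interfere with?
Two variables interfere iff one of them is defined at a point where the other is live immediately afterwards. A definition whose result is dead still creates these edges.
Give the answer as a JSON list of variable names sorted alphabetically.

Answer: ["q"]

Analysis:
Per-block:
  L0: {p,q} / ∅
  L1: {m,p,q} / {q}
  L2: {j} / {m}
  L3: {p} / {m}
  L4: {i} / ∅
  L5: {b,p,q} / {p,q}

Liveness:
  L0: in=∅ out={q}
  L1: in={q} out={m,p,q}
  L2: in={m,p,q} out={m,p,q}
  L3: in={m} out=∅
  L4: in={m,p,q} out={m,p,q}
  L5: in={p,q} out=∅

Interfere edges:
  b↔{q}
  i↔{m,p,q}
  j↔{m,p,q}
  m↔{i,j,p,q}
  p↔{i,j,m,q}
  q↔{b,i,j,m,p}

N(b) = ["q"]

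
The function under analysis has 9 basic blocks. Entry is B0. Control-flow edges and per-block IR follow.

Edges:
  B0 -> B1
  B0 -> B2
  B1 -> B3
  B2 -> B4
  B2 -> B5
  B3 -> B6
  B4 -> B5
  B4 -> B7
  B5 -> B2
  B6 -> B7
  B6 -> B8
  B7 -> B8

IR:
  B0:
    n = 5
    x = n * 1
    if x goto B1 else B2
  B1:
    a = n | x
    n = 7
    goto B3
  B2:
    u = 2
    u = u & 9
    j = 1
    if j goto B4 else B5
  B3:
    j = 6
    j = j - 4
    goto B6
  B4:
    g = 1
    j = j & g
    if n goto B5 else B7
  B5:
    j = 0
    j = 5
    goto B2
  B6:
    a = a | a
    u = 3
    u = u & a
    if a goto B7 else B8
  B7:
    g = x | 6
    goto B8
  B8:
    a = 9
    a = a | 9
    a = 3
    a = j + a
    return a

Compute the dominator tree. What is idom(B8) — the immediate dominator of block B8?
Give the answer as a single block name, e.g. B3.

idom tree: B1←B0 B2←B0 B3←B1 B4←B2 B5←B2 B6←B3 B7←B0 B8←B0
Dom at joins:
  B2: preds {B0,B5}: {B0} ∩ {B0,B2,B5} = {B0}; idom=B0
  B5: preds {B2,B4}: {B0,B2} ∩ {B0,B2,B4} = {B0,B2}; idom=B2
  B7: preds {B4,B6}: {B0,B2,B4} ∩ {B0,B1,B3,B6} = {B0}; idom=B0
  B8: preds {B6,B7}: {B0,B1,B3,B6} ∩ {B0,B7} = {B0}; idom=B0

idom(B8) = B0

Answer: B0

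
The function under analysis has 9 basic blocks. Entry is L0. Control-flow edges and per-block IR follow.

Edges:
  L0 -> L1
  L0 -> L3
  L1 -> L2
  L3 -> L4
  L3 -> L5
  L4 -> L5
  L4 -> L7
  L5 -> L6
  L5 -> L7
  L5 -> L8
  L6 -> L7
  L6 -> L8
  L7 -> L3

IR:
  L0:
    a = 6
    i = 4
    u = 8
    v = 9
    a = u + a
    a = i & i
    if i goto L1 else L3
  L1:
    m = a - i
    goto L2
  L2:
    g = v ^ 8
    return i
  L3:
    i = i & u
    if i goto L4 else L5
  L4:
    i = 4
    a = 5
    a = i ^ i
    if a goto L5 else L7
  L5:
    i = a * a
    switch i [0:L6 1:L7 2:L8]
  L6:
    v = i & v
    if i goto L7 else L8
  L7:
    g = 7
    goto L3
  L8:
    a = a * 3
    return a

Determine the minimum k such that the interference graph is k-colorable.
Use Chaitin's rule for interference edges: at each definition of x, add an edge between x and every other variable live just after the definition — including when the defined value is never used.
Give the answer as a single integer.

Block summaries:
  L0: def={a,i,u,v} ue=∅
  L1: def={m} ue={a,i}
  L2: def={g} ue={i,v}
  L3: def={i} ue={i,u}
  L4: def={a,i} ue=∅
  L5: def={i} ue={a}
  L6: def={v} ue={i,v}
  L7: def={g} ue=∅
  L8: def={a} ue={a}

Liveness:
  L0 li=∅ lo={a,i,u,v}
  L1 li={a,i,v} lo={i,v}
  L2 li={i,v} lo=∅
  L3 li={a,i,u,v} lo={a,u,v}
  L4 li={u,v} lo={a,i,u,v}
  L5 li={a,u,v} lo={a,i,u,v}
  L6 li={a,i,u,v} lo={a,i,u,v}
  L7 li={a,i,u,v} lo={a,i,u,v}
  L8 li={a} lo=∅

Interfere edges:
  a: {g,i,u,v}
  g: {a,i,u,v}
  i: {a,g,m,u,v}
  m: {i,v}
  u: {a,g,i,v}
  v: {a,g,i,m,u}

Registers:
  lower bound: {a,g,i,u,v} mutually conflict ⇒ χ ≥ 5
  assign a→c2 g→c3 i→c0 m→c2 u→c4 v→c1 — no edge inside a register ⇒ χ ≤ 5
  χ = 5

Answer: 5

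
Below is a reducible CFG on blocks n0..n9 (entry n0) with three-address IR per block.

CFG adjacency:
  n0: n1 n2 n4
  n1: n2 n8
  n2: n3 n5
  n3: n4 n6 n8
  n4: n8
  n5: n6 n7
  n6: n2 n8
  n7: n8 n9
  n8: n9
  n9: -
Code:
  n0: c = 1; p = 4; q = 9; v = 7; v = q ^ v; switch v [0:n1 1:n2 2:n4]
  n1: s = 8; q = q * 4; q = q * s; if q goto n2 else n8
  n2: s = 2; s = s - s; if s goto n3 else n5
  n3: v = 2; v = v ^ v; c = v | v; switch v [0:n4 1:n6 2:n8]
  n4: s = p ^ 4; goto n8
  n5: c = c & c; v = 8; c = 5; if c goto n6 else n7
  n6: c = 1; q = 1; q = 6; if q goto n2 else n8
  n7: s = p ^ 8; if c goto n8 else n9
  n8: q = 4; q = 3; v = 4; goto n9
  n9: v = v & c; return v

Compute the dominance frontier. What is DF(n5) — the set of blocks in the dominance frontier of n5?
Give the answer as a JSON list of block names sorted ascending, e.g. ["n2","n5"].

idom tree: n1←n0 n2←n0 n3←n2 n4←n0 n5←n2 n6←n2 n7←n5 n8←n0 n9←n0
Dom∩ at merges:
  n2: preds {n0,n1,n6}: {n0} ∩ {n0,n1} ∩ {n0,n2,n6} = {n0}; idom=n0
  n4: preds {n0,n3}: {n0} ∩ {n0,n2,n3} = {n0}; idom=n0
  n6: preds {n3,n5}: {n0,n2,n3} ∩ {n0,n2,n5} = {n0,n2}; idom=n2
  n8: preds {n1,n3,n4,n6,n7}: {n0,n1} ∩ {n0,n2,n3} ∩ {n0,n4} ∩ {n0,n2,n6} ∩ {n0,n2,n5,n7} = {n0}; idom=n0
  n9: preds {n7,n8}: {n0,n2,n5,n7} ∩ {n0,n8} = {n0}; idom=n0

Frontier:
  join n2 pred n0: · stop@n0
  join n2 pred n1: n1 stop@n0
  join n2 pred n6: n6→n2 stop@n0
  join n4 pred n0: · stop@n0
  join n4 pred n3: n3→n2 stop@n0
  join n6 pred n3: n3 stop@n2
  join n6 pred n5: n5 stop@n2
  join n8 pred n1: n1 stop@n0
  join n8 pred n3: n3→n2 stop@n0
  join n8 pred n4: n4 stop@n0
  join n8 pred n6: n6→n2 stop@n0
  join n8 pred n7: n7→n5→n2 stop@n0
  join n9 pred n7: n7→n5→n2 stop@n0
  join n9 pred n8: n8 stop@n0
  DF(n0)=∅
  DF(n1)={n2,n8}
  DF(n2)={n2,n4,n8,n9}
  DF(n3)={n4,n6,n8}
  DF(n4)={n8}
  DF(n5)={n6,n8,n9}
  DF(n6)={n2,n8}
  DF(n7)={n8,n9}
  DF(n8)={n9}
  DF(n9)=∅

DF(n5) = ["n6", "n8", "n9"]

Answer: ["n6", "n8", "n9"]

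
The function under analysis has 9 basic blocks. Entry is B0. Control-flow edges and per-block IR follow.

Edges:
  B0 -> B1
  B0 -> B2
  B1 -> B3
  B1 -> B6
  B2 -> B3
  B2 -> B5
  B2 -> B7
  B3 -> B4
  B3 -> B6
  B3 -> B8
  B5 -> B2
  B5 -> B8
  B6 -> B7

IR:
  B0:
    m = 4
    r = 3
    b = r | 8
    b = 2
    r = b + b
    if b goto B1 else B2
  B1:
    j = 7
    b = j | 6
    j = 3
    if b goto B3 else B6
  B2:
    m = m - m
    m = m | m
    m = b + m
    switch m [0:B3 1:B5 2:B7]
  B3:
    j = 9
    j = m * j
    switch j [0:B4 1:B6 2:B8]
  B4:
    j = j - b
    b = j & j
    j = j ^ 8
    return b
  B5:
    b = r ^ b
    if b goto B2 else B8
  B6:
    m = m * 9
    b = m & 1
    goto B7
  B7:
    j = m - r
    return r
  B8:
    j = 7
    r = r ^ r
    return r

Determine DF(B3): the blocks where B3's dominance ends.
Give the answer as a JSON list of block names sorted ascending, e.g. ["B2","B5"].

idom tree: B1←B0 B2←B0 B3←B0 B4←B3 B5←B2 B6←B0 B7←B0 B8←B0
Join-block Dom:
  B2: preds {B0,B5}: {B0} ∩ {B0,B2,B5} = {B0}; idom=B0
  B3: preds {B1,B2}: {B0,B1} ∩ {B0,B2} = {B0}; idom=B0
  B6: preds {B1,B3}: {B0,B1} ∩ {B0,B3} = {B0}; idom=B0
  B7: preds {B2,B6}: {B0,B2} ∩ {B0,B6} = {B0}; idom=B0
  B8: preds {B3,B5}: {B0,B3} ∩ {B0,B2,B5} = {B0}; idom=B0

DF derivation:
  join B2 pred B0: · stop@B0
  join B2 pred B5: B5→B2 stop@B0
  join B3 pred B1: B1 stop@B0
  join B3 pred B2: B2 stop@B0
  join B6 pred B1: B1 stop@B0
  join B6 pred B3: B3 stop@B0
  join B7 pred B2: B2 stop@B0
  join B7 pred B6: B6 stop@B0
  join B8 pred B3: B3 stop@B0
  join B8 pred B5: B5→B2 stop@B0
  DF(B0)=∅
  DF(B1)={B3,B6}
  DF(B2)={B2,B3,B7,B8}
  DF(B3)={B6,B8}
  DF(B4)=∅
  DF(B5)={B2,B8}
  DF(B6)={B7}
  DF(B7)=∅
  DF(B8)=∅

DF(B3) = ["B6", "B8"]

Answer: ["B6", "B8"]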